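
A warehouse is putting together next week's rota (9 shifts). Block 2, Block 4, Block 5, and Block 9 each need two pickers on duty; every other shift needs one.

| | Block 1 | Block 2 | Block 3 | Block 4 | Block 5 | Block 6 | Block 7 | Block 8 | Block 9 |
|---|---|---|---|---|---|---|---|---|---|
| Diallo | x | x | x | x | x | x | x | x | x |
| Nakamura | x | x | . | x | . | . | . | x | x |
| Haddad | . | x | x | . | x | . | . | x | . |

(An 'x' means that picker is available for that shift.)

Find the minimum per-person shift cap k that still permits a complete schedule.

With 3 pickers and 13 worker-slots to fill, someone must work at least ⌈13/3⌉ = 5 shifts, so k ≥ 5.
k = 5 works: Block 1→Nakamura, Block 2→Nakamura+Haddad, Block 3→Haddad, Block 4→Diallo+Nakamura, Block 5→Diallo+Haddad, Block 6→Diallo, Block 7→Diallo, Block 8→Nakamura, Block 9→Diallo+Nakamura.
Loads: Diallo 5, Nakamura 5, Haddad 3 — all ≤ 5.

5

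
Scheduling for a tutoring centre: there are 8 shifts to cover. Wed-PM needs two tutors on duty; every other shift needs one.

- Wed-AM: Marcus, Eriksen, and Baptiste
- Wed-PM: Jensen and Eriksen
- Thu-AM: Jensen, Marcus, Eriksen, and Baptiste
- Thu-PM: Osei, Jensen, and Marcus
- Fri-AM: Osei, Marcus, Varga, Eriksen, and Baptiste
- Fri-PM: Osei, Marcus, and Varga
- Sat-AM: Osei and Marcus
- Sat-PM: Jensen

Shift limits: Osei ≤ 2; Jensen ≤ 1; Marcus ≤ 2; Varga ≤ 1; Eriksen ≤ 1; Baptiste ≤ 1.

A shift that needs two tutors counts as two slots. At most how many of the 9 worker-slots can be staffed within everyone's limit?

Total capacity across all tutors is 2+1+2+1+1+1 = 8, and 9 slots are needed, so at most 8 can be filled.
An assignment achieving 8: Wed-AM→Marcus, Wed-PM→Eriksen, Thu-AM→Baptiste, Thu-PM→Osei, Fri-AM→Varga, Fri-PM→Marcus, Sat-AM→Osei, Sat-PM→Jensen.
Loads: Osei 2/2, Jensen 1/1, Marcus 2/2, Varga 1/1, Eriksen 1/1, Baptiste 1/1.

8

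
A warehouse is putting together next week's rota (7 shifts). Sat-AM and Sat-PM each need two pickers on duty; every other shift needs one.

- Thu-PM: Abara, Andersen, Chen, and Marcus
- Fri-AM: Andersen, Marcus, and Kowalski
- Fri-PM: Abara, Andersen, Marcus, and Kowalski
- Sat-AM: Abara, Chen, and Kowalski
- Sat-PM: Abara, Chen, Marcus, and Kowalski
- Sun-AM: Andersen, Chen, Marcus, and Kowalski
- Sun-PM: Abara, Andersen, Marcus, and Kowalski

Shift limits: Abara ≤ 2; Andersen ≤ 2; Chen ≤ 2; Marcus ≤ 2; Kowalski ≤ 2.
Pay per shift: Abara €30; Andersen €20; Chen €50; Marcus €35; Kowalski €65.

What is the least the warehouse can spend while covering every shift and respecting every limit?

Picking the cheapest available picker for each shift independently would cost €245, but that ignores the shift limits.
An optimal schedule: Thu-PM→Abara, Fri-AM→Andersen, Fri-PM→Andersen, Sat-AM→Abara+Chen, Sat-PM→Marcus+Kowalski, Sun-AM→Chen, Sun-PM→Marcus.
Total: 30 + 20 + 20 + 30 + 50 + 35 + 65 + 50 + 35 = €335.

€335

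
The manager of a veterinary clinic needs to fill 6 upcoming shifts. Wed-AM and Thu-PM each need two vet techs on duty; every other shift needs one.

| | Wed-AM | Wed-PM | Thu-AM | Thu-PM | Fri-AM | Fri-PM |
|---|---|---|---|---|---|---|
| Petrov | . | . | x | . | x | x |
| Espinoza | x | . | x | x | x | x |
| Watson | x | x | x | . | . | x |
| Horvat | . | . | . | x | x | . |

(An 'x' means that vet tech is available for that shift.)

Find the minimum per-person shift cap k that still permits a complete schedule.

2

With 4 vet techs and 8 worker-slots to fill, someone must work at least ⌈8/4⌉ = 2 shifts, so k ≥ 2.
k = 2 works: Wed-AM→Espinoza+Watson, Wed-PM→Watson, Thu-AM→Petrov, Thu-PM→Espinoza+Horvat, Fri-AM→Horvat, Fri-PM→Petrov.
Loads: Petrov 2, Espinoza 2, Watson 2, Horvat 2 — all ≤ 2.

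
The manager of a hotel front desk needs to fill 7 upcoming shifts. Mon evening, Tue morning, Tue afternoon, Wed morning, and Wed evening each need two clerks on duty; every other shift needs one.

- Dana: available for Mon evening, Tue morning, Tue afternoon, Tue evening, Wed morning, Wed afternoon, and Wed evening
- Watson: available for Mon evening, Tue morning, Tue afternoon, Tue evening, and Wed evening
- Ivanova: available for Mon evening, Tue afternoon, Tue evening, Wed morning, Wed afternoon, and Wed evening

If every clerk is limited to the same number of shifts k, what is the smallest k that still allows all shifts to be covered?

With 3 clerks and 12 worker-slots to fill, someone must work at least ⌈12/3⌉ = 4 shifts, so k ≥ 4.
k = 4 works: Mon evening→Dana+Watson, Tue morning→Dana+Watson, Tue afternoon→Watson+Ivanova, Tue evening→Ivanova, Wed morning→Dana+Ivanova, Wed afternoon→Dana, Wed evening→Watson+Ivanova.
Loads: Dana 4, Watson 4, Ivanova 4 — all ≤ 4.

4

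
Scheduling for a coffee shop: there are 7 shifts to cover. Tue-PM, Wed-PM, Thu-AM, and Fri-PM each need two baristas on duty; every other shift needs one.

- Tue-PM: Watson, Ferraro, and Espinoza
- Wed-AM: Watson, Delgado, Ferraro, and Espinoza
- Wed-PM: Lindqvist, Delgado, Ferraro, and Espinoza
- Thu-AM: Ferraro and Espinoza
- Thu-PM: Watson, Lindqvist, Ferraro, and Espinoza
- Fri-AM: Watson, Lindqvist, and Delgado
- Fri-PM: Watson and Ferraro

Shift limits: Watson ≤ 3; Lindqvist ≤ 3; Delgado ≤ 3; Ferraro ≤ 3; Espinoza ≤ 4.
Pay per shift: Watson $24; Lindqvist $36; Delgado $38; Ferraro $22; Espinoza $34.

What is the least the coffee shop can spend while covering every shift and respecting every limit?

$310

Thu-AM can only be covered by Ferraro and Espinoza, so that assignment is forced.
Fri-PM can only be covered by Watson and Ferraro, so that assignment is forced.
Picking the cheapest available barista for each shift independently would cost $272, but that ignores the shift limits.
An optimal schedule: Tue-PM→Ferraro+Watson, Wed-AM→Espinoza, Wed-PM→Espinoza+Lindqvist, Thu-AM→Ferraro+Espinoza, Thu-PM→Espinoza, Fri-AM→Watson, Fri-PM→Ferraro+Watson.
Total: 22 + 24 + 34 + 34 + 36 + 22 + 34 + 34 + 24 + 22 + 24 = $310.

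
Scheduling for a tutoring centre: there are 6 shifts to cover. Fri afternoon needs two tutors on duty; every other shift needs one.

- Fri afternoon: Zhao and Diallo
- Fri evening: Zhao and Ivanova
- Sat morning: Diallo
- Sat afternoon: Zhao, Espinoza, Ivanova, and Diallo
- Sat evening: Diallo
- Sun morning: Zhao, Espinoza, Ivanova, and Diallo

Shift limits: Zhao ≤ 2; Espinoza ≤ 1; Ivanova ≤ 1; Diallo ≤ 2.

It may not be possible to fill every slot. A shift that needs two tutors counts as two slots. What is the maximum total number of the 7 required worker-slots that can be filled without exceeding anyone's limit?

Total capacity across all tutors is 2+1+1+2 = 6, and 7 slots are needed, so at most 6 can be filled.
An assignment achieving 6: Fri afternoon→Zhao, Fri evening→Zhao, Sat morning→Diallo, Sat afternoon→Espinoza, Sat evening→Diallo, Sun morning→Ivanova.
Loads: Zhao 2/2, Espinoza 1/1, Ivanova 1/1, Diallo 2/2.

6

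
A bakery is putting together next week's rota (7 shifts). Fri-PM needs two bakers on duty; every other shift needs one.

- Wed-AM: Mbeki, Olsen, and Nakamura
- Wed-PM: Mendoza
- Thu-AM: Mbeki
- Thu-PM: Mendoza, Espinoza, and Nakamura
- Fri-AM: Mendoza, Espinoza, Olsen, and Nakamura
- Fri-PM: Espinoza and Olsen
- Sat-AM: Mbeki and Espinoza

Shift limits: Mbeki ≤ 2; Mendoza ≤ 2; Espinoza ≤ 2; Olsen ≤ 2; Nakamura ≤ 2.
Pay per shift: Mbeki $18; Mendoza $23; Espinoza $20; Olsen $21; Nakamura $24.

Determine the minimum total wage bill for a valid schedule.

$164

Wed-PM can only be covered by Mendoza, so that assignment is forced.
Thu-AM can only be covered by Mbeki, so that assignment is forced.
Fri-PM can only be covered by Espinoza and Olsen, so that assignment is forced.
Picking the cheapest available baker for each shift independently would cost $158, but that ignores the shift limits.
An optimal schedule: Wed-AM→Olsen, Wed-PM→Mendoza, Thu-AM→Mbeki, Thu-PM→Mendoza, Fri-AM→Espinoza, Fri-PM→Espinoza+Olsen, Sat-AM→Mbeki.
Total: 21 + 23 + 18 + 23 + 20 + 20 + 21 + 18 = $164.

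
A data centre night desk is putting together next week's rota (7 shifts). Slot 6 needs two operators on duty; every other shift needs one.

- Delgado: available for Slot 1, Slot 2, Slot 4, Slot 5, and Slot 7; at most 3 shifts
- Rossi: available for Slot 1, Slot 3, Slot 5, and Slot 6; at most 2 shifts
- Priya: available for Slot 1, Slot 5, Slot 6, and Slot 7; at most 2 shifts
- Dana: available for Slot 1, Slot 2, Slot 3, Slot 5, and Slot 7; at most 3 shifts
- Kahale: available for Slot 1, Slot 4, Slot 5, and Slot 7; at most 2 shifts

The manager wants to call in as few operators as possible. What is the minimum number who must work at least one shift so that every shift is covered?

8 slots to fill and no one can take more than 3, so at least ⌈8/3⌉ = 3 operators are needed.
No set of 3 operators can cover every shift (each such set leaves at least one shift with no one available or exceeds a cap).
Delgado, Rossi, Priya, and Dana alone can cover everything: Slot 1→Priya, Slot 2→Delgado, Slot 3→Rossi, Slot 4→Delgado, Slot 5→Dana, Slot 6→Rossi+Priya, Slot 7→Delgado.

4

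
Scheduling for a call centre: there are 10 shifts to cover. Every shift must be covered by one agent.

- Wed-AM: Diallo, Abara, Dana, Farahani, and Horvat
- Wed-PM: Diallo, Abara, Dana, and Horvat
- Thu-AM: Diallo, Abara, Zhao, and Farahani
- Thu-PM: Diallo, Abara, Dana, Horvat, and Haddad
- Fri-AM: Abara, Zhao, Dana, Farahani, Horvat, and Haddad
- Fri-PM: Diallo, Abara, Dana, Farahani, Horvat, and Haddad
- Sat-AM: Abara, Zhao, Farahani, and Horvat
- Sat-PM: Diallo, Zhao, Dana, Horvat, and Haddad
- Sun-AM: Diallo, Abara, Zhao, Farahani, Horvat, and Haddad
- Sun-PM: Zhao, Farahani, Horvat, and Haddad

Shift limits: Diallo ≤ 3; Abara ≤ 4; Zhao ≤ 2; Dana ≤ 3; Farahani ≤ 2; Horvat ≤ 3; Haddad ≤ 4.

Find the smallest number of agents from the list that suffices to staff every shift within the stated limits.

3

10 slots to fill and no one can take more than 4, so at least ⌈10/4⌉ = 3 agents are needed.
Diallo, Abara, and Horvat alone can cover everything: Wed-AM→Diallo, Wed-PM→Abara, Thu-AM→Diallo, Thu-PM→Abara, Fri-AM→Abara, Fri-PM→Horvat, Sat-AM→Abara, Sat-PM→Diallo, Sun-AM→Horvat, Sun-PM→Horvat.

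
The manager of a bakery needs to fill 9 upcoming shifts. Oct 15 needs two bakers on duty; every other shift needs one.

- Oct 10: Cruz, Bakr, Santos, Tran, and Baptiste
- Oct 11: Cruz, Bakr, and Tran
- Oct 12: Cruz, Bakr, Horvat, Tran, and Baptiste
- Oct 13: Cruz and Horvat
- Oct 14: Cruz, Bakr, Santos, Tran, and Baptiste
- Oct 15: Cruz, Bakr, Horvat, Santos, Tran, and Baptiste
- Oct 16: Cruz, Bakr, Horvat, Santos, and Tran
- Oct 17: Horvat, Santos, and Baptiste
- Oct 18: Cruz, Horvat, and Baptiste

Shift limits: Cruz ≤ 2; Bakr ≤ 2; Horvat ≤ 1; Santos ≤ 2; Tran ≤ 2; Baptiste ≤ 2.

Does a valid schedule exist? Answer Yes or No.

One valid schedule: Oct 10→Bakr, Oct 11→Cruz, Oct 12→Bakr, Oct 13→Cruz, Oct 14→Santos, Oct 15→Tran+Baptiste, Oct 16→Santos, Oct 17→Horvat, Oct 18→Baptiste.
Loads: Cruz 2/2, Bakr 2/2, Horvat 1/1, Santos 2/2, Tran 1/2, Baptiste 2/2 — all within limits.

Yes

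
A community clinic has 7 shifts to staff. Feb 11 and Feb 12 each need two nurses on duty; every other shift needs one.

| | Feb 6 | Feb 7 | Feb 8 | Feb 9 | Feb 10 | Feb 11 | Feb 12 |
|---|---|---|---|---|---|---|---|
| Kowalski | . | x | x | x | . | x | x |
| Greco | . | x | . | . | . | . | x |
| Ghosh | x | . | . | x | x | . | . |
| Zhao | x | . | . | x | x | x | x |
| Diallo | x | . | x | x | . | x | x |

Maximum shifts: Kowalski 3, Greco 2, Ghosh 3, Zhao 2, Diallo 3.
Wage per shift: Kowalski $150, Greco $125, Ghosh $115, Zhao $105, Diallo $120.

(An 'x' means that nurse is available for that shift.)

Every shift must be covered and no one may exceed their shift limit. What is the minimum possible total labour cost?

Picking the cheapest available nurse for each shift independently would cost $1010, but that ignores the shift limits.
An optimal schedule: Feb 6→Ghosh, Feb 7→Greco, Feb 8→Diallo, Feb 9→Ghosh, Feb 10→Ghosh, Feb 11→Zhao+Diallo, Feb 12→Zhao+Diallo.
Total: 115 + 125 + 120 + 115 + 115 + 105 + 120 + 105 + 120 = $1040.

$1040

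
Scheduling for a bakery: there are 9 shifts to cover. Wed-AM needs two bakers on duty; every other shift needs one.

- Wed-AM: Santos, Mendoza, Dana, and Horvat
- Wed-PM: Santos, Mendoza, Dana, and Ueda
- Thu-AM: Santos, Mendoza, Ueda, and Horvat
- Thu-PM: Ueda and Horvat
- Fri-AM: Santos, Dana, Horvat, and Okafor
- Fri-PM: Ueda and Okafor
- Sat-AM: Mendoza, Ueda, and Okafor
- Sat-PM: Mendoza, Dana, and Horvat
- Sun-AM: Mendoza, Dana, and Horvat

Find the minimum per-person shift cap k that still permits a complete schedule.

2

With 6 bakers and 10 worker-slots to fill, someone must work at least ⌈10/6⌉ = 2 shifts, so k ≥ 2.
k = 2 works: Wed-AM→Dana+Horvat, Wed-PM→Santos, Thu-AM→Santos, Thu-PM→Ueda, Fri-AM→Horvat, Fri-PM→Ueda, Sat-AM→Mendoza, Sat-PM→Mendoza, Sun-AM→Dana.
Loads: Santos 2, Mendoza 2, Dana 2, Ueda 2, Horvat 2, Okafor 0 — all ≤ 2.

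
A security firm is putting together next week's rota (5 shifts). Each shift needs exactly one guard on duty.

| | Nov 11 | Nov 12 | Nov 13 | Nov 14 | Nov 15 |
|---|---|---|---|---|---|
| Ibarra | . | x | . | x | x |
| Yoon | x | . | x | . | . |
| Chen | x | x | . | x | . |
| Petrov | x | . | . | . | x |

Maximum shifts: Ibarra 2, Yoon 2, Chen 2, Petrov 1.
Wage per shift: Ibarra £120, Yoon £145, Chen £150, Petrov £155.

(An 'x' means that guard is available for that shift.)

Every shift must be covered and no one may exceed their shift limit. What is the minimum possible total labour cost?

£680

Nov 13 can only be covered by Yoon, so that assignment is forced.
Picking the cheapest available guard for each shift independently would cost £650, but that ignores the shift limits.
An optimal schedule: Nov 11→Yoon, Nov 12→Ibarra, Nov 13→Yoon, Nov 14→Chen, Nov 15→Ibarra.
Total: 145 + 120 + 145 + 150 + 120 = £680.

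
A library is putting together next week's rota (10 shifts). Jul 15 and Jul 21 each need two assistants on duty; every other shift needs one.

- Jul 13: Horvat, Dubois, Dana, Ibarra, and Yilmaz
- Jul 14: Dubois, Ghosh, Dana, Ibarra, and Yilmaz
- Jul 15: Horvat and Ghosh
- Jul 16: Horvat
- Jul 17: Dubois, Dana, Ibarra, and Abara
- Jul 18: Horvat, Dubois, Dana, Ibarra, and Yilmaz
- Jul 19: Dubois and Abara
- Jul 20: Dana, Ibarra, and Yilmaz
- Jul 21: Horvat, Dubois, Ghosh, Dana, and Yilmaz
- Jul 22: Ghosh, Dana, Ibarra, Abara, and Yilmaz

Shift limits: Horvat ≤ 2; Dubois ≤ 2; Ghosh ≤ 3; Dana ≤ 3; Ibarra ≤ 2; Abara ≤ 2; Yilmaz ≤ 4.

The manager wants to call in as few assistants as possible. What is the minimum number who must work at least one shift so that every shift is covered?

5

12 slots to fill and no one can take more than 4, so at least ⌈12/4⌉ = 3 assistants are needed.
No set of 4 assistants can cover every shift (each such set leaves at least one shift with no one available or exceeds a cap).
Horvat, Dubois, Ghosh, Dana, and Ibarra alone can cover everything: Jul 13→Dana, Jul 14→Ibarra, Jul 15→Horvat+Ghosh, Jul 16→Horvat, Jul 17→Dubois, Jul 18→Ibarra, Jul 19→Dubois, Jul 20→Dana, Jul 21→Ghosh+Dana, Jul 22→Ghosh.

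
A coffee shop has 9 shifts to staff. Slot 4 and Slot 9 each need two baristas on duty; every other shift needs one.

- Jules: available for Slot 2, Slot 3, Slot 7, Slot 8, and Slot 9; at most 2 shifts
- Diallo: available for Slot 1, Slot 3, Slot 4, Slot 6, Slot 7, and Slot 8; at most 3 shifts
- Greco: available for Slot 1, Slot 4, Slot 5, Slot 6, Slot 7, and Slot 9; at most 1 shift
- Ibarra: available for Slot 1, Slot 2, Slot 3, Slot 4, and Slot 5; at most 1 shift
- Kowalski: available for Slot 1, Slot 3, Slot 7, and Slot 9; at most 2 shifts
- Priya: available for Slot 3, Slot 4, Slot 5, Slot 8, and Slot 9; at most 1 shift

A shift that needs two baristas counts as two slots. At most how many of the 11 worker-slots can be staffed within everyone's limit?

10

Total capacity across all baristas is 2+3+1+1+2+1 = 10, and 11 slots are needed, so at most 10 can be filled.
An assignment achieving 10: Slot 1→Diallo, Slot 2→Jules, Slot 4→Diallo+Ibarra, Slot 5→Greco, Slot 6→Diallo, Slot 7→Kowalski, Slot 8→Jules, Slot 9→Kowalski+Priya.
Loads: Jules 2/2, Diallo 3/3, Greco 1/1, Ibarra 1/1, Kowalski 2/2, Priya 1/1.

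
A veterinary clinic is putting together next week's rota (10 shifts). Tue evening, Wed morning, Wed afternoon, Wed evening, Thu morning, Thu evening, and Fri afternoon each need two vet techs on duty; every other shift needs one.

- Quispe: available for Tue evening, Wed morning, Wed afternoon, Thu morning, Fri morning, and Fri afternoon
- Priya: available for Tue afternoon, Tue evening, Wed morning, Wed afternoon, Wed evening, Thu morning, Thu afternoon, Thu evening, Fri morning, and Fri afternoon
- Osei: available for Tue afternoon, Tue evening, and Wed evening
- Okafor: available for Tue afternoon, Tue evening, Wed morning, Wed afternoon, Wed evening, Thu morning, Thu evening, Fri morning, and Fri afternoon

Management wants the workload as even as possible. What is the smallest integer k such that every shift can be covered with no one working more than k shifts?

5

With 4 vet techs and 17 worker-slots to fill, someone must work at least ⌈17/4⌉ = 5 shifts, so k ≥ 5.
k = 5 works: Tue afternoon→Priya, Tue evening→Osei+Okafor, Wed morning→Quispe+Priya, Wed afternoon→Quispe+Priya, Wed evening→Osei+Okafor, Thu morning→Quispe+Okafor, Thu afternoon→Priya, Thu evening→Priya+Okafor, Fri morning→Quispe, Fri afternoon→Quispe+Okafor.
Loads: Quispe 5, Priya 5, Osei 2, Okafor 5 — all ≤ 5.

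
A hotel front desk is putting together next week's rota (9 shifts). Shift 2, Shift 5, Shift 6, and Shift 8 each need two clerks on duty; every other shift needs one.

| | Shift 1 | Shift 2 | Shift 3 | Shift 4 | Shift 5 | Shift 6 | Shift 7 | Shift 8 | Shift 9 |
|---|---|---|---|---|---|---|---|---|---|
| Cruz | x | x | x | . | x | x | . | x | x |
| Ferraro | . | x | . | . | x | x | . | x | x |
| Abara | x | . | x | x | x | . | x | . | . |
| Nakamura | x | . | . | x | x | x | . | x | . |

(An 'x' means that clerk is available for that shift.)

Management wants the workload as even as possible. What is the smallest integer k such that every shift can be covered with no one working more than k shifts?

4

With 4 clerks and 13 worker-slots to fill, someone must work at least ⌈13/4⌉ = 4 shifts, so k ≥ 4.
k = 4 works: Shift 1→Cruz, Shift 2→Cruz+Ferraro, Shift 3→Cruz, Shift 4→Abara, Shift 5→Ferraro+Abara, Shift 6→Ferraro+Nakamura, Shift 7→Abara, Shift 8→Ferraro+Nakamura, Shift 9→Cruz.
Loads: Cruz 4, Ferraro 4, Abara 3, Nakamura 2 — all ≤ 4.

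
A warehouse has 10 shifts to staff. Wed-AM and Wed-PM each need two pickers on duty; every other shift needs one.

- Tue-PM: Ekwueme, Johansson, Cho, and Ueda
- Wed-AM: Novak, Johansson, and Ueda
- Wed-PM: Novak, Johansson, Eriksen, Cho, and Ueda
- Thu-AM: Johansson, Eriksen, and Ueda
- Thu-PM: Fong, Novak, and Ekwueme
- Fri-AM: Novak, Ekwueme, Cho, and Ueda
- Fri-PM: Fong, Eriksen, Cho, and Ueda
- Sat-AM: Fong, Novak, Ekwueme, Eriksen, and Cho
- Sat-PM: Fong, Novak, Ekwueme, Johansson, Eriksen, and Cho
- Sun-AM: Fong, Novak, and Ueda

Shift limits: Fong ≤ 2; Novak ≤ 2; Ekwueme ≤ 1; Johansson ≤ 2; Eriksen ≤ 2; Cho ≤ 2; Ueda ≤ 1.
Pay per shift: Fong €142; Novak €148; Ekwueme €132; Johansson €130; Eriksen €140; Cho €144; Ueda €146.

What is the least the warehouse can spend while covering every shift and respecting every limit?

€1686

Picking the cheapest available picker for each shift independently would cost €1614, but that ignores the shift limits.
An optimal schedule: Tue-PM→Ekwueme, Wed-AM→Novak+Johansson, Wed-PM→Cho+Ueda, Thu-AM→Johansson, Thu-PM→Fong, Fri-AM→Novak, Fri-PM→Eriksen, Sat-AM→Eriksen, Sat-PM→Cho, Sun-AM→Fong.
Total: 132 + 148 + 130 + 144 + 146 + 130 + 142 + 148 + 140 + 140 + 144 + 142 = €1686.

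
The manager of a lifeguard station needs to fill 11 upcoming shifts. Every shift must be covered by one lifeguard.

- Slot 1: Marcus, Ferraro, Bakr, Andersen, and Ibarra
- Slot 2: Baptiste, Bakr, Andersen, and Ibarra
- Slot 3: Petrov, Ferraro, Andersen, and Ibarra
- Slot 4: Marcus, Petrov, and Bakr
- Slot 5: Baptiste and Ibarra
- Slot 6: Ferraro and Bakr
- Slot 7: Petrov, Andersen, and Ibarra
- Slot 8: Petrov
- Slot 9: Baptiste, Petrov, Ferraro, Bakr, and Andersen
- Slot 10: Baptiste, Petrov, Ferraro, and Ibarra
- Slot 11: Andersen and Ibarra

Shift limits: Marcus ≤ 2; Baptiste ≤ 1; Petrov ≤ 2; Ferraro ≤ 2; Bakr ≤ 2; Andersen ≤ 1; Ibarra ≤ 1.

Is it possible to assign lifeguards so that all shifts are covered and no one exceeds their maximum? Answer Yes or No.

Slot 8 can only be covered by Petrov, so that assignment is forced.
One valid schedule: Slot 1→Marcus, Slot 2→Bakr, Slot 3→Ferraro, Slot 4→Marcus, Slot 5→Baptiste, Slot 6→Ferraro, Slot 7→Petrov, Slot 8→Petrov, Slot 9→Bakr, Slot 10→Ibarra, Slot 11→Andersen.
Loads: Marcus 2/2, Baptiste 1/1, Petrov 2/2, Ferraro 2/2, Bakr 2/2, Andersen 1/1, Ibarra 1/1 — all within limits.

Yes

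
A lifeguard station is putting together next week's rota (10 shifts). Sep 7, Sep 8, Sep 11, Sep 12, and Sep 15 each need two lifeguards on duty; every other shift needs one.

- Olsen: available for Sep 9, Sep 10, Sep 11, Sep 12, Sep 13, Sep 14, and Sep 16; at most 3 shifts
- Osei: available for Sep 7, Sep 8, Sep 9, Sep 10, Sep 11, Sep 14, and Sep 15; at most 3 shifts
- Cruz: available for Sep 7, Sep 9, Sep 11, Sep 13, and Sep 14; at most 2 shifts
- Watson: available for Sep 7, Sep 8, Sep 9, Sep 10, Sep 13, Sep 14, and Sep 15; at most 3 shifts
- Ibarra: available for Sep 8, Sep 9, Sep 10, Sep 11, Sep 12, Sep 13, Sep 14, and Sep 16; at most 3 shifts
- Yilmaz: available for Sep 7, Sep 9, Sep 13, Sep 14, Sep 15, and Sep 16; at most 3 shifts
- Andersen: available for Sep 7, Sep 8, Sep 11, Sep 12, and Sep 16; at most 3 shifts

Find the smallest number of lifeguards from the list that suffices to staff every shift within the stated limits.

5

15 slots to fill and no one can take more than 3, so at least ⌈15/3⌉ = 5 lifeguards are needed.
Olsen, Osei, Watson, Ibarra, and Yilmaz alone can cover everything: Sep 7→Osei+Watson, Sep 8→Osei+Watson, Sep 9→Yilmaz, Sep 10→Ibarra, Sep 11→Olsen+Osei, Sep 12→Olsen+Ibarra, Sep 13→Ibarra, Sep 14→Yilmaz, Sep 15→Watson+Yilmaz, Sep 16→Olsen.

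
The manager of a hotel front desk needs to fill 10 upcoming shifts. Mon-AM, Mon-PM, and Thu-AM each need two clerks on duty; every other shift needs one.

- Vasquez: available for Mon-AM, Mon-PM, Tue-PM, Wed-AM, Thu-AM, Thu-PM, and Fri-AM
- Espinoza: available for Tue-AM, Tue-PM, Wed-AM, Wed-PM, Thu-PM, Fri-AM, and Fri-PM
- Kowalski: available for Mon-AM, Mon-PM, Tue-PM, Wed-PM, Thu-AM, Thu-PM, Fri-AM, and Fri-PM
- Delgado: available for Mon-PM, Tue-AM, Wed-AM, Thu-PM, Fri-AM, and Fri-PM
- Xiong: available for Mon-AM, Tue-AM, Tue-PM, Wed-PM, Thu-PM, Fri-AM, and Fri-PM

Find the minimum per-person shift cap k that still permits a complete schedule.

3

With 5 clerks and 13 worker-slots to fill, someone must work at least ⌈13/5⌉ = 3 shifts, so k ≥ 3.
k = 3 works: Mon-AM→Vasquez+Kowalski, Mon-PM→Vasquez+Kowalski, Tue-AM→Espinoza, Tue-PM→Xiong, Wed-AM→Espinoza, Wed-PM→Espinoza, Thu-AM→Vasquez+Kowalski, Thu-PM→Delgado, Fri-AM→Delgado, Fri-PM→Delgado.
Loads: Vasquez 3, Espinoza 3, Kowalski 3, Delgado 3, Xiong 1 — all ≤ 3.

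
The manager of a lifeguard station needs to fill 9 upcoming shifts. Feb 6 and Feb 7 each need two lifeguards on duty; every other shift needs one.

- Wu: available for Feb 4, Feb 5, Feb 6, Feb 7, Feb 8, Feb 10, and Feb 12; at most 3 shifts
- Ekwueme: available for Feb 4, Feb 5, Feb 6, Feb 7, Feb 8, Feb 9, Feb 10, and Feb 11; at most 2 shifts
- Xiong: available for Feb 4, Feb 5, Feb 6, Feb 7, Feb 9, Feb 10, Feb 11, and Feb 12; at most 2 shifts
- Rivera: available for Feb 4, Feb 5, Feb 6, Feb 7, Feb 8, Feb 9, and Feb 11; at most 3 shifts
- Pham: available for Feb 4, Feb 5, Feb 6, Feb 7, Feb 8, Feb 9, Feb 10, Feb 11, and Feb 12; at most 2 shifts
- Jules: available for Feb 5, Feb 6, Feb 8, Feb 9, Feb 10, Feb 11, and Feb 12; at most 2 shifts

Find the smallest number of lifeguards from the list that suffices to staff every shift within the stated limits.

5

11 slots to fill and no one can take more than 3, so at least ⌈11/3⌉ = 4 lifeguards are needed.
Any 4 lifeguards together have capacity at most 3+3+2+2 = 10 < 11 slots, so 4 can never suffice.
Wu, Ekwueme, Xiong, Rivera, and Pham alone can cover everything: Feb 4→Xiong, Feb 5→Xiong, Feb 6→Rivera+Pham, Feb 7→Rivera+Pham, Feb 8→Wu, Feb 9→Ekwueme, Feb 10→Wu, Feb 11→Ekwueme, Feb 12→Wu.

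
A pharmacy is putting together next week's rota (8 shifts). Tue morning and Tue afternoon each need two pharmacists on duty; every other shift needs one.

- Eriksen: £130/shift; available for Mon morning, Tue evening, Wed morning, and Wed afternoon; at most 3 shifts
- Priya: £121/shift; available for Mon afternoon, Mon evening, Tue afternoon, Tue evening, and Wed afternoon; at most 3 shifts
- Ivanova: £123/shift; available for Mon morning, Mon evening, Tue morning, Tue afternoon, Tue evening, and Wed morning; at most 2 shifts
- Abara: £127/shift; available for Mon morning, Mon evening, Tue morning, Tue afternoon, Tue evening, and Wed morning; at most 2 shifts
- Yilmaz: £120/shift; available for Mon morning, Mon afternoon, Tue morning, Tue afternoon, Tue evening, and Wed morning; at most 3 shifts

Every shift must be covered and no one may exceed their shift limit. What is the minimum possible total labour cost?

Picking the cheapest available pharmacist for each shift independently would cost £1206, but that ignores the shift limits.
An optimal schedule: Mon morning→Yilmaz, Mon afternoon→Yilmaz, Mon evening→Priya, Tue morning→Yilmaz+Ivanova, Tue afternoon→Priya+Abara, Tue evening→Abara, Wed morning→Ivanova, Wed afternoon→Priya.
Total: 120 + 120 + 121 + 120 + 123 + 121 + 127 + 127 + 123 + 121 = £1223.

£1223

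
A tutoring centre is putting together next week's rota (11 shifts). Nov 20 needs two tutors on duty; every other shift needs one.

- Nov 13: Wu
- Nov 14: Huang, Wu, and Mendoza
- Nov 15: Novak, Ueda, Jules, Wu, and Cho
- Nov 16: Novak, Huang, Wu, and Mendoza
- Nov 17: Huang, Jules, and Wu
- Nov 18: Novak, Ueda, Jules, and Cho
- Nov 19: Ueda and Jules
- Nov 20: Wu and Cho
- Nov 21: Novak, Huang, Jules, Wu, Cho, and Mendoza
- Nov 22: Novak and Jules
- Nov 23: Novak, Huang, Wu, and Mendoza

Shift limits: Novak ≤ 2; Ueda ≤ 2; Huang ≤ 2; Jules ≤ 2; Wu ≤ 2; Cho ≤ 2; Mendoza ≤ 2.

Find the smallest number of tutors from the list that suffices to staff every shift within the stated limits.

6

12 slots to fill and no one can take more than 2, so at least ⌈12/2⌉ = 6 tutors are needed.
Novak, Ueda, Huang, Jules, Wu, and Cho alone can cover everything: Nov 13→Wu, Nov 14→Huang, Nov 15→Jules, Nov 16→Novak, Nov 17→Jules, Nov 18→Ueda, Nov 19→Ueda, Nov 20→Wu+Cho, Nov 21→Cho, Nov 22→Novak, Nov 23→Huang.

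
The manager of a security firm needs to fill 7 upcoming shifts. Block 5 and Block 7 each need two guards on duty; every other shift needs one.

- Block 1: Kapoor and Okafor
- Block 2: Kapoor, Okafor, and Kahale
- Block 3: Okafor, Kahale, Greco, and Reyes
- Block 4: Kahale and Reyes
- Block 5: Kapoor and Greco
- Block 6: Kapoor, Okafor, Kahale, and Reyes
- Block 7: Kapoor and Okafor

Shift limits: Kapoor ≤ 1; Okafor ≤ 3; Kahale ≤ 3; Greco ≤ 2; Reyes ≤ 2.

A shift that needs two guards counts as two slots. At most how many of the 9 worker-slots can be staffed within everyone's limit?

8

Total capacity across all guards is 1+3+3+2+2 = 11, and 9 slots are needed, so at most 9 can be filled.
Shifts {Block 5, Block 7} need 4 slots but only Kapoor, Okafor, and Greco are available for them, supplying at most 3 — so at least 1 slot must go unfilled.
An assignment achieving 8: Block 1→Okafor, Block 2→Okafor, Block 3→Kahale, Block 4→Kahale, Block 5→Kapoor+Greco, Block 6→Kahale, Block 7→Okafor.
Loads: Kapoor 1/1, Okafor 3/3, Kahale 3/3, Greco 1/2, Reyes 0/2.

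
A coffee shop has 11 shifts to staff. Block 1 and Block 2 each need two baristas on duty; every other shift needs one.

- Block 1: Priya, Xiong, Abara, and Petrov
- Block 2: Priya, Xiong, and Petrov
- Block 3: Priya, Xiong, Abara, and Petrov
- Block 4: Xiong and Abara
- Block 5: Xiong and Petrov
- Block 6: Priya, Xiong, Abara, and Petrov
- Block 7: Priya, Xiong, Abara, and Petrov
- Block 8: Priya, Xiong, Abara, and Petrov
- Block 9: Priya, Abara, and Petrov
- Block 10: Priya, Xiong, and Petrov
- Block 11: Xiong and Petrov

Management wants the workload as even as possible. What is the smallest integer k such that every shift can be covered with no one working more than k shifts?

4

With 4 baristas and 13 worker-slots to fill, someone must work at least ⌈13/4⌉ = 4 shifts, so k ≥ 4.
k = 4 works: Block 1→Abara+Petrov, Block 2→Priya+Xiong, Block 3→Priya, Block 4→Xiong, Block 5→Xiong, Block 6→Abara, Block 7→Abara, Block 8→Abara, Block 9→Priya, Block 10→Priya, Block 11→Xiong.
Loads: Priya 4, Xiong 4, Abara 4, Petrov 1 — all ≤ 4.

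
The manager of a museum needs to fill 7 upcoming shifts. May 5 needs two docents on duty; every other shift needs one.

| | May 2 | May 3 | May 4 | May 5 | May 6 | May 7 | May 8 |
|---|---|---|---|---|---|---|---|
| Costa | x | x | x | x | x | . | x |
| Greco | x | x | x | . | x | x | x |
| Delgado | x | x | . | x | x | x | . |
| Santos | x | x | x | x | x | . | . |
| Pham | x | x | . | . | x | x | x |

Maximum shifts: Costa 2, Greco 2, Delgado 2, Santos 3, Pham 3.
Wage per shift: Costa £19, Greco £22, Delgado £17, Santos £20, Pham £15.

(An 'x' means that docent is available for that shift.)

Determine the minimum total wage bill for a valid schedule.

Picking the cheapest available docent for each shift independently would cost £130, but that ignores the shift limits.
An optimal schedule: May 2→Pham, May 3→Delgado, May 4→Costa, May 5→Delgado+Costa, May 6→Santos, May 7→Pham, May 8→Pham.
Total: 15 + 17 + 19 + 17 + 19 + 20 + 15 + 15 = £137.

£137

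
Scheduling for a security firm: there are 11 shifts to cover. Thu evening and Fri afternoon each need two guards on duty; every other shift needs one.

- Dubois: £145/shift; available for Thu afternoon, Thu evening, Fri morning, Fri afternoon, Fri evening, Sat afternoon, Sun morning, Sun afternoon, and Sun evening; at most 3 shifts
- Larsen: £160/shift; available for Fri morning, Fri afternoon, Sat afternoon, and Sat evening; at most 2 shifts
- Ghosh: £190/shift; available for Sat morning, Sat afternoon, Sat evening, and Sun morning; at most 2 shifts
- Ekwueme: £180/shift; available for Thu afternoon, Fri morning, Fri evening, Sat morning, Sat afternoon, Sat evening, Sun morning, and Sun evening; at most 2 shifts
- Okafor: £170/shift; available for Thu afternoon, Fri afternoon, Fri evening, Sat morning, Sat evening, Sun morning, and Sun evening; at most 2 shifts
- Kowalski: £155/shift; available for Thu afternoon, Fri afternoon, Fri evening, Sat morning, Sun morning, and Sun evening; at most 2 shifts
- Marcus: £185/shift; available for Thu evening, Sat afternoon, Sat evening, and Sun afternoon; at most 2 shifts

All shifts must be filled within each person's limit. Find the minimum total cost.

£2135

Thu evening can only be covered by Dubois and Marcus, so that assignment is forced.
Picking the cheapest available guard for each shift independently would cost £1960, but that ignores the shift limits.
An optimal schedule: Thu afternoon→Kowalski, Thu evening→Dubois+Marcus, Fri morning→Dubois, Fri afternoon→Larsen+Okafor, Fri evening→Kowalski, Sat morning→Okafor, Sat afternoon→Larsen, Sat evening→Marcus, Sun morning→Ekwueme, Sun afternoon→Dubois, Sun evening→Ekwueme.
Total: 155 + 145 + 185 + 145 + 160 + 170 + 155 + 170 + 160 + 185 + 180 + 145 + 180 = £2135.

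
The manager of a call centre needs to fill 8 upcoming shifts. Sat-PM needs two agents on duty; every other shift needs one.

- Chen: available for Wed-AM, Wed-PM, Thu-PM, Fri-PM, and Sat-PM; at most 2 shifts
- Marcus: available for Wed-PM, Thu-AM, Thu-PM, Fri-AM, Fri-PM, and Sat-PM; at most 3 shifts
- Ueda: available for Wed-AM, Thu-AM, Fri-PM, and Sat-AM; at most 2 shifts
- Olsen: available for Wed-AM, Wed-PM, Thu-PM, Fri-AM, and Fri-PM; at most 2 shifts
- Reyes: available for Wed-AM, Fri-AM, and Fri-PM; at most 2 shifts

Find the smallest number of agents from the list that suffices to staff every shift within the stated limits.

9 slots to fill and no one can take more than 3, so at least ⌈9/3⌉ = 3 agents are needed.
Any 3 agents together have capacity at most 3+2+2 = 7 < 9 slots, so 3 can never suffice.
Chen, Marcus, Ueda, and Olsen alone can cover everything: Wed-AM→Chen, Wed-PM→Olsen, Thu-AM→Marcus, Thu-PM→Olsen, Fri-AM→Marcus, Fri-PM→Ueda, Sat-AM→Ueda, Sat-PM→Chen+Marcus.

4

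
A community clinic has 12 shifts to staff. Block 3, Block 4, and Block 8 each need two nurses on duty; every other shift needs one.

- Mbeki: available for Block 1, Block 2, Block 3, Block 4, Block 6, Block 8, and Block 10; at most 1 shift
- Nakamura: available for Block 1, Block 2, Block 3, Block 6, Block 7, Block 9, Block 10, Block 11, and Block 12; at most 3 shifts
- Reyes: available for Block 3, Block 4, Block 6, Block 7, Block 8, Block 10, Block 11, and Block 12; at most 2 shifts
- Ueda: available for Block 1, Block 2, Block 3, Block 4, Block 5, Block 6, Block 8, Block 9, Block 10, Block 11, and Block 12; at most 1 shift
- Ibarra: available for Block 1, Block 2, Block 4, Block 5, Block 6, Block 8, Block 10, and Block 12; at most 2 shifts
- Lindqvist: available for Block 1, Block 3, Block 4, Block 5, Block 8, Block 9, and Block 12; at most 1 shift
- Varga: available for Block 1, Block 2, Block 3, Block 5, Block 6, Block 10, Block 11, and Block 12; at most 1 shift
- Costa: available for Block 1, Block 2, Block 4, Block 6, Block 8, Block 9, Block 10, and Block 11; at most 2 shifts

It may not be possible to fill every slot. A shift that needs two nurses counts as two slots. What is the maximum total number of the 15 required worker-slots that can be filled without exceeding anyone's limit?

13

Total capacity across all nurses is 1+3+2+1+2+1+1+2 = 13, and 15 slots are needed, so at most 13 can be filled.
An assignment achieving 13: Block 1→Costa, Block 2→Mbeki, Block 3→Reyes+Lindqvist, Block 4→Reyes+Ibarra, Block 5→Ueda, Block 7→Nakamura, Block 8→Ibarra+Costa, Block 9→Nakamura, Block 11→Nakamura, Block 12→Varga.
Loads: Mbeki 1/1, Nakamura 3/3, Reyes 2/2, Ueda 1/1, Ibarra 2/2, Lindqvist 1/1, Varga 1/1, Costa 2/2.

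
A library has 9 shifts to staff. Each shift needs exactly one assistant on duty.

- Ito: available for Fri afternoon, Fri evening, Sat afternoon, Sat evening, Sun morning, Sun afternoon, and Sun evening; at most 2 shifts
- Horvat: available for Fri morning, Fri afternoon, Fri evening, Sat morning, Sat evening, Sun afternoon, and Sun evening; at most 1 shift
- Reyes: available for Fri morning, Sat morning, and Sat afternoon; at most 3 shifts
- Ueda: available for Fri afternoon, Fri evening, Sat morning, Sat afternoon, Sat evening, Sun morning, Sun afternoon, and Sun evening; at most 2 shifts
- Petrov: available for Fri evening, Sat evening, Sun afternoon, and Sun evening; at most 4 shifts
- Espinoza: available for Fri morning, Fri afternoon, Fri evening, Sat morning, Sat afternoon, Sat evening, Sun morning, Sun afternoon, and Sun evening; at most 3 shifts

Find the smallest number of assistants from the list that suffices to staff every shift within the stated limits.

9 slots to fill and no one can take more than 4, so at least ⌈9/4⌉ = 3 assistants are needed.
Ito, Reyes, and Petrov alone can cover everything: Fri morning→Reyes, Fri afternoon→Ito, Fri evening→Petrov, Sat morning→Reyes, Sat afternoon→Reyes, Sat evening→Petrov, Sun morning→Ito, Sun afternoon→Petrov, Sun evening→Petrov.

3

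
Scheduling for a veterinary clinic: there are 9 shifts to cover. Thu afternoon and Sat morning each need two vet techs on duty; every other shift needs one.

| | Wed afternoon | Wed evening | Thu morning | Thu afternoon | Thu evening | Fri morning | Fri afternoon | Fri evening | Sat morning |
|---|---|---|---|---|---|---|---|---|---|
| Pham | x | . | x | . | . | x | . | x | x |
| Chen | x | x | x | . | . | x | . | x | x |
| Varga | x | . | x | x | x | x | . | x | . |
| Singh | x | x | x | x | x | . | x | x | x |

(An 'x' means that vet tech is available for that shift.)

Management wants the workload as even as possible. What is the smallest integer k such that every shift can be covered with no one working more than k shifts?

With 4 vet techs and 11 worker-slots to fill, someone must work at least ⌈11/4⌉ = 3 shifts, so k ≥ 3.
k = 3 works: Wed afternoon→Pham, Wed evening→Chen, Thu morning→Chen, Thu afternoon→Varga+Singh, Thu evening→Varga, Fri morning→Pham, Fri afternoon→Singh, Fri evening→Varga, Sat morning→Pham+Chen.
Loads: Pham 3, Chen 3, Varga 3, Singh 2 — all ≤ 3.

3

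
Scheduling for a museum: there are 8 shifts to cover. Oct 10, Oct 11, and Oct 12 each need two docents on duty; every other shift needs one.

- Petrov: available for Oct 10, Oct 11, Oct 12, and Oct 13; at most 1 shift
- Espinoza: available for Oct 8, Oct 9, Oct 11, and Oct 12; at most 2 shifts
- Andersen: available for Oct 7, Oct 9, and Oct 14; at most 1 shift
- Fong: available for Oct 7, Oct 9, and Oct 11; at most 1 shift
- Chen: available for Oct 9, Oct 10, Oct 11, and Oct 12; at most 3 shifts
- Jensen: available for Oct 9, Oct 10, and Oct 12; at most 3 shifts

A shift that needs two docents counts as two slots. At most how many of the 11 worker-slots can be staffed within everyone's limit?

11

Total capacity across all docents is 1+2+1+1+3+3 = 11, and 11 slots are needed, so at most 11 can be filled.
An assignment achieving 11: Oct 7→Fong, Oct 8→Espinoza, Oct 9→Jensen, Oct 10→Chen+Jensen, Oct 11→Espinoza+Chen, Oct 12→Chen+Jensen, Oct 13→Petrov, Oct 14→Andersen.
Loads: Petrov 1/1, Espinoza 2/2, Andersen 1/1, Fong 1/1, Chen 3/3, Jensen 3/3.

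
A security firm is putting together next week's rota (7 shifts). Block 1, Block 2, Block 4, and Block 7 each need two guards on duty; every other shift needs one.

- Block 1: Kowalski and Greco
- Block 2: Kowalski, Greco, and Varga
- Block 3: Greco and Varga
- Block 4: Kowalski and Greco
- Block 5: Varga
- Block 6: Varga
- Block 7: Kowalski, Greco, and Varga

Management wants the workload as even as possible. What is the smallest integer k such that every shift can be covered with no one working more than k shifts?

With 3 guards and 11 worker-slots to fill, someone must work at least ⌈11/3⌉ = 4 shifts, so k ≥ 4.
k = 4 works: Block 1→Kowalski+Greco, Block 2→Kowalski+Greco, Block 3→Greco, Block 4→Kowalski+Greco, Block 5→Varga, Block 6→Varga, Block 7→Kowalski+Varga.
Loads: Kowalski 4, Greco 4, Varga 3 — all ≤ 4.

4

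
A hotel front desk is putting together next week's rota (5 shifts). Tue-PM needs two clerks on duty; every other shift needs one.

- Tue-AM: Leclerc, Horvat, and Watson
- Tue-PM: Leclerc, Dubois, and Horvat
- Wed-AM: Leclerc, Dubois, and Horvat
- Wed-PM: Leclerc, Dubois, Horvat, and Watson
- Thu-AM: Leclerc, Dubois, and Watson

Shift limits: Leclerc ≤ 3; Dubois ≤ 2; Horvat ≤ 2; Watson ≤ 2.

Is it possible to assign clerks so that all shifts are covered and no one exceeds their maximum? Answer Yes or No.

One valid schedule: Tue-AM→Leclerc, Tue-PM→Leclerc+Dubois, Wed-AM→Leclerc, Wed-PM→Horvat, Thu-AM→Dubois.
Loads: Leclerc 3/3, Dubois 2/2, Horvat 1/2, Watson 0/2 — all within limits.

Yes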